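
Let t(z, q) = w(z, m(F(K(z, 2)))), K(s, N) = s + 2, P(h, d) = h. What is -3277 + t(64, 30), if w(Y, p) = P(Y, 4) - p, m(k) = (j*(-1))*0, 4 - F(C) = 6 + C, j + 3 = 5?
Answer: -3213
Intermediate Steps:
j = 2 (j = -3 + 5 = 2)
K(s, N) = 2 + s
F(C) = -2 - C (F(C) = 4 - (6 + C) = 4 + (-6 - C) = -2 - C)
m(k) = 0 (m(k) = (2*(-1))*0 = -2*0 = 0)
w(Y, p) = Y - p
t(z, q) = z (t(z, q) = z - 1*0 = z + 0 = z)
-3277 + t(64, 30) = -3277 + 64 = -3213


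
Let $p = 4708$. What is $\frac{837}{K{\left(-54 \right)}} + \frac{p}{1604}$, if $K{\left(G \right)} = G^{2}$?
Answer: $\frac{139547}{43308} \approx 3.2222$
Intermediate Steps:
$\frac{837}{K{\left(-54 \right)}} + \frac{p}{1604} = \frac{837}{\left(-54\right)^{2}} + \frac{4708}{1604} = \frac{837}{2916} + 4708 \cdot \frac{1}{1604} = 837 \cdot \frac{1}{2916} + \frac{1177}{401} = \frac{31}{108} + \frac{1177}{401} = \frac{139547}{43308}$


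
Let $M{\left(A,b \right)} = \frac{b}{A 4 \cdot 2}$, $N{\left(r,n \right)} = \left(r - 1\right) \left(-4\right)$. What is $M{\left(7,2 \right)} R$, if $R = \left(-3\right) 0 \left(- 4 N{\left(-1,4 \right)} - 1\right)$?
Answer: $0$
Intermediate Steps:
$N{\left(r,n \right)} = 4 - 4 r$ ($N{\left(r,n \right)} = \left(-1 + r\right) \left(-4\right) = 4 - 4 r$)
$M{\left(A,b \right)} = \frac{b}{8 A}$ ($M{\left(A,b \right)} = \frac{b}{4 A 2} = \frac{b}{8 A}$)
$R = 0$ ($R = \left(-3\right) 0 \left(- 4 \left(4 - -4\right) - 1\right) = 0 \left(- 4 \left(4 + 4\right) - 1\right) = 0 \left(\left(-4\right) 8 - 1\right) = 0 \left(-32 - 1\right) = 0 \left(-33\right) = 0$)
$M{\left(7,2 \right)} R = \frac{1}{8} \cdot 2 \cdot \frac{1}{7} \cdot 0 = \frac{1}{28} \cdot 0 = 0$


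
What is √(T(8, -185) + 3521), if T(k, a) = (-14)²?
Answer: 3*√413 ≈ 60.967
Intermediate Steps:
T(k, a) = 196
√(T(8, -185) + 3521) = √(196 + 3521) = √3717 = 3*√413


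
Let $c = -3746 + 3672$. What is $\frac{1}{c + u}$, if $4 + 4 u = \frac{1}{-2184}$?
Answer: $- \frac{8736}{655201} \approx -0.013333$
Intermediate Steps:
$c = -74$
$u = - \frac{8737}{8736}$ ($u = -1 + \frac{1}{4 \left(-2184\right)} = -1 + \frac{1}{4} \left(- \frac{1}{2184}\right) = -1 - \frac{1}{8736} = - \frac{8737}{8736} \approx -1.0001$)
$\frac{1}{c + u} = \frac{1}{-74 - \frac{8737}{8736}} = \frac{1}{- \frac{655201}{8736}} = - \frac{8736}{655201}$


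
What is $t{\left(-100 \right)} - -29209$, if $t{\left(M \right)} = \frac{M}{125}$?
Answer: $\frac{146041}{5} \approx 29208.0$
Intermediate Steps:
$t{\left(M \right)} = \frac{M}{125}$ ($t{\left(M \right)} = M \frac{1}{125} = \frac{M}{125}$)
$t{\left(-100 \right)} - -29209 = \frac{1}{125} \left(-100\right) - -29209 = - \frac{4}{5} + 29209 = \frac{146041}{5}$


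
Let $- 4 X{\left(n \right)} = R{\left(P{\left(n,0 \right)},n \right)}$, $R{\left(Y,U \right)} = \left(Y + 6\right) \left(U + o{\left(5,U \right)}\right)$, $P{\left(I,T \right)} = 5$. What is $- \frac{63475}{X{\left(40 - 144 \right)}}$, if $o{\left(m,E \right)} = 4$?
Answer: $- \frac{2539}{11} \approx -230.82$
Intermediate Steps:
$R{\left(Y,U \right)} = \left(4 + U\right) \left(6 + Y\right)$ ($R{\left(Y,U \right)} = \left(Y + 6\right) \left(U + 4\right) = \left(6 + Y\right) \left(4 + U\right) = \left(4 + U\right) \left(6 + Y\right)$)
$X{\left(n \right)} = -11 - \frac{11 n}{4}$ ($X{\left(n \right)} = - \frac{24 + 4 \cdot 5 + 6 n + n 5}{4} = - \frac{24 + 20 + 6 n + 5 n}{4} = - \frac{44 + 11 n}{4} = -11 - \frac{11 n}{4}$)
$- \frac{63475}{X{\left(40 - 144 \right)}} = - \frac{63475}{-11 - \frac{11 \left(40 - 144\right)}{4}} = - \frac{63475}{-11 - -286} = - \frac{63475}{-11 + 286} = - \frac{63475}{275} = \left(-63475\right) \frac{1}{275} = - \frac{2539}{11}$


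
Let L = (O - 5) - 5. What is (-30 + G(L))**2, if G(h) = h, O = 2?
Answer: 1444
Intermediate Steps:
L = -8 (L = (2 - 5) - 5 = -3 - 5 = -8)
(-30 + G(L))**2 = (-30 - 8)**2 = (-38)**2 = 1444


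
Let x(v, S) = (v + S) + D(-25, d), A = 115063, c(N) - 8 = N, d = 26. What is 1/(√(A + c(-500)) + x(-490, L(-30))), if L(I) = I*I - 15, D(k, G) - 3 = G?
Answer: 424/65205 - √114571/65205 ≈ 0.0013115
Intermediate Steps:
D(k, G) = 3 + G
L(I) = -15 + I² (L(I) = I² - 15 = -15 + I²)
c(N) = 8 + N
x(v, S) = 29 + S + v (x(v, S) = (v + S) + (3 + 26) = (S + v) + 29 = 29 + S + v)
1/(√(A + c(-500)) + x(-490, L(-30))) = 1/(√(115063 + (8 - 500)) + (29 + (-15 + (-30)²) - 490)) = 1/(√(115063 - 492) + (29 + (-15 + 900) - 490)) = 1/(√114571 + (29 + 885 - 490)) = 1/(√114571 + 424) = 1/(424 + √114571)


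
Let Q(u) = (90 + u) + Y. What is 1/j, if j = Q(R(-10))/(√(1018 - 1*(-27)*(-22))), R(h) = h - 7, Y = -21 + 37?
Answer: 2*√106/89 ≈ 0.23136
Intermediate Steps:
Y = 16
R(h) = -7 + h
Q(u) = 106 + u (Q(u) = (90 + u) + 16 = 106 + u)
j = 89*√106/212 (j = (106 + (-7 - 10))/(√(1018 - 1*(-27)*(-22))) = (106 - 17)/(√(1018 + 27*(-22))) = 89/(√(1018 - 594)) = 89/(√424) = 89/((2*√106)) = 89*(√106/212) = 89*√106/212 ≈ 4.3222)
1/j = 1/(89*√106/212) = 2*√106/89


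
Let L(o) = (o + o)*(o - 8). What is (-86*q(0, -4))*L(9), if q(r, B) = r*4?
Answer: 0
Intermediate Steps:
q(r, B) = 4*r
L(o) = 2*o*(-8 + o) (L(o) = (2*o)*(-8 + o) = 2*o*(-8 + o))
(-86*q(0, -4))*L(9) = (-344*0)*(2*9*(-8 + 9)) = (-86*0)*(2*9*1) = 0*18 = 0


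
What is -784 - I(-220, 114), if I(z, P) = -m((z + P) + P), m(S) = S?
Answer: -776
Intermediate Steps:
I(z, P) = -z - 2*P (I(z, P) = -((z + P) + P) = -((P + z) + P) = -(z + 2*P) = -z - 2*P)
-784 - I(-220, 114) = -784 - (-1*(-220) - 2*114) = -784 - (220 - 228) = -784 - 1*(-8) = -784 + 8 = -776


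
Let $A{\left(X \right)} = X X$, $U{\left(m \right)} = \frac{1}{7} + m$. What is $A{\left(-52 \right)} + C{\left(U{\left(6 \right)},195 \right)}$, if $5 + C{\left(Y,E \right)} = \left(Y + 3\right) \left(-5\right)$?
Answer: $\frac{18573}{7} \approx 2653.3$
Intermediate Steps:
$U{\left(m \right)} = \frac{1}{7} + m$
$A{\left(X \right)} = X^{2}$
$C{\left(Y,E \right)} = -20 - 5 Y$ ($C{\left(Y,E \right)} = -5 + \left(Y + 3\right) \left(-5\right) = -5 + \left(3 + Y\right) \left(-5\right) = -5 - \left(15 + 5 Y\right) = -20 - 5 Y$)
$A{\left(-52 \right)} + C{\left(U{\left(6 \right)},195 \right)} = \left(-52\right)^{2} - \left(20 + 5 \left(\frac{1}{7} + 6\right)\right) = 2704 - \frac{355}{7} = \frac{18573}{7}$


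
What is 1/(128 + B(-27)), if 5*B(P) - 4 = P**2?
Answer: 5/1373 ≈ 0.0036417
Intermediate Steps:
B(P) = 4/5 + P**2/5
1/(128 + B(-27)) = 1/(128 + (4/5 + (1/5)*(-27)**2)) = 1/(128 + (4/5 + (1/5)*729)) = 1/(128 + (4/5 + 729/5)) = 1/(128 + 733/5) = 1/(1373/5) = 5/1373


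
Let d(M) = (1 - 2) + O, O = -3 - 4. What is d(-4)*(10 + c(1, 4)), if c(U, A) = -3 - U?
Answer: -48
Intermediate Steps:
O = -7
d(M) = -8 (d(M) = (1 - 2) - 7 = -1 - 7 = -8)
d(-4)*(10 + c(1, 4)) = -8*(10 + (-3 - 1*1)) = -8*(10 + (-3 - 1)) = -8*(10 - 4) = -8*6 = -48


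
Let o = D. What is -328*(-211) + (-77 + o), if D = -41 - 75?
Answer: 69015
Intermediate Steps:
D = -116
o = -116
-328*(-211) + (-77 + o) = -328*(-211) + (-77 - 116) = 69208 - 193 = 69015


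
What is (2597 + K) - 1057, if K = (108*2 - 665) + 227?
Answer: 1318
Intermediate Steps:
K = -222 (K = (216 - 665) + 227 = -449 + 227 = -222)
(2597 + K) - 1057 = (2597 - 222) - 1057 = 2375 - 1057 = 1318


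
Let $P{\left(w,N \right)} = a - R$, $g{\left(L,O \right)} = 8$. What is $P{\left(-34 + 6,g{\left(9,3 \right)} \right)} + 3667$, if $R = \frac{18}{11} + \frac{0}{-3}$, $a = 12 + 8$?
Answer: $\frac{40539}{11} \approx 3685.4$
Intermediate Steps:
$a = 20$
$R = \frac{18}{11}$ ($R = 18 \cdot \frac{1}{11} + 0 \left(- \frac{1}{3}\right) = \frac{18}{11} + 0 = \frac{18}{11} \approx 1.6364$)
$P{\left(w,N \right)} = \frac{202}{11}$ ($P{\left(w,N \right)} = 20 - \frac{18}{11} = \frac{202}{11}$)
$P{\left(-34 + 6,g{\left(9,3 \right)} \right)} + 3667 = \frac{202}{11} + 3667 = \frac{40539}{11}$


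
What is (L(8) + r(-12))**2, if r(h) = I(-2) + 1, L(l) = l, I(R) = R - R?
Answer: 81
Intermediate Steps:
I(R) = 0
r(h) = 1 (r(h) = 0 + 1 = 1)
(L(8) + r(-12))**2 = (8 + 1)**2 = 9**2 = 81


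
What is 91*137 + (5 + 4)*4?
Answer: 12503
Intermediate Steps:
91*137 + (5 + 4)*4 = 12467 + 9*4 = 12467 + 36 = 12503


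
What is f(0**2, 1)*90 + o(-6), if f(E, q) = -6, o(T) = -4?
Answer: -544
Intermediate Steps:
f(0**2, 1)*90 + o(-6) = -6*90 - 4 = -540 - 4 = -544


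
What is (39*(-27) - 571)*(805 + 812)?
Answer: -2626008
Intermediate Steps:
(39*(-27) - 571)*(805 + 812) = (-1053 - 571)*1617 = -1624*1617 = -2626008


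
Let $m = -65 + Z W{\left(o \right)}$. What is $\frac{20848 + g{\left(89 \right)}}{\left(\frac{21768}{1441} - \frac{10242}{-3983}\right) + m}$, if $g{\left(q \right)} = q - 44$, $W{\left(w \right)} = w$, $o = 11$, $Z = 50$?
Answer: $\frac{210747691}{5070509} \approx 41.563$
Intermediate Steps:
$m = 485$ ($m = -65 + 50 \cdot 11 = -65 + 550 = 485$)
$g{\left(q \right)} = -44 + q$
$\frac{20848 + g{\left(89 \right)}}{\left(\frac{21768}{1441} - \frac{10242}{-3983}\right) + m} = \frac{20848 + \left(-44 + 89\right)}{\left(\frac{21768}{1441} - \frac{10242}{-3983}\right) + 485} = \frac{20848 + 45}{\left(21768 \cdot \frac{1}{1441} - - \frac{18}{7}\right) + 485} = \frac{20893}{\left(\frac{21768}{1441} + \frac{18}{7}\right) + 485} = \frac{20893}{\frac{178314}{10087} + 485} = \frac{20893}{\frac{5070509}{10087}} = 20893 \cdot \frac{10087}{5070509} = \frac{210747691}{5070509}$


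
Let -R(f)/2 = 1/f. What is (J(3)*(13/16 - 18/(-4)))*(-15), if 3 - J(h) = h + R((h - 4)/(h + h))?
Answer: 3825/4 ≈ 956.25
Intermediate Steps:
R(f) = -2/f
J(h) = 3 - h + 4*h/(-4 + h) (J(h) = 3 - (h - 2*(h + h)/(h - 4)) = 3 - (h - 2*2*h/(-4 + h)) = 3 - (h - 4*h/(-4 + h)) = 3 + (-h + 4*h/(-4 + h)) = 3 - h + 4*h/(-4 + h))
(J(3)*(13/16 - 18/(-4)))*(-15) = (((-12 - 1*3² + 11*3)/(-4 + 3))*(13/16 - 18/(-4)))*(-15) = (((-12 - 1*9 + 33)/(-1))*(13*(1/16) - 18*(-¼)))*(-15) = ((-(-12 - 9 + 33))*(13/16 + 9/2))*(-15) = (-1*12*(85/16))*(-15) = -12*85/16*(-15) = -255/4*(-15) = 3825/4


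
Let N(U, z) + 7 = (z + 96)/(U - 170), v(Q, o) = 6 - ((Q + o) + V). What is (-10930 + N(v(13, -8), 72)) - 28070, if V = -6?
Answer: -6358309/163 ≈ -39008.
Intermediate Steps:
v(Q, o) = 12 - Q - o (v(Q, o) = 6 - ((Q + o) - 6) = 6 - (-6 + Q + o) = 6 + (6 - Q - o) = 12 - Q - o)
N(U, z) = -7 + (96 + z)/(-170 + U) (N(U, z) = -7 + (z + 96)/(U - 170) = -7 + (96 + z)/(-170 + U))
(-10930 + N(v(13, -8), 72)) - 28070 = (-10930 + (1286 + 72 - 7*(12 - 1*13 - 1*(-8)))/(-170 + (12 - 1*13 - 1*(-8)))) - 28070 = (-10930 + (1286 + 72 - 7*(12 - 13 + 8))/(-170 + (12 - 13 + 8))) - 28070 = (-10930 + (1286 + 72 - 7*7)/(-170 + 7)) - 28070 = (-10930 + (1286 + 72 - 49)/(-163)) - 28070 = (-10930 - 1/163*1309) - 28070 = (-10930 - 1309/163) - 28070 = -1782899/163 - 28070 = -6358309/163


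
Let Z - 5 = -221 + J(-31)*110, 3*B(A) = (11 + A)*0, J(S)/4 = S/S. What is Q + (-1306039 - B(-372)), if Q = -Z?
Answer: -1306263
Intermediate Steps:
J(S) = 4 (J(S) = 4*(S/S) = 4*1 = 4)
B(A) = 0 (B(A) = ((11 + A)*0)/3 = (1/3)*0 = 0)
Z = 224 (Z = 5 + (-221 + 4*110) = 5 + (-221 + 440) = 5 + 219 = 224)
Q = -224 (Q = -1*224 = -224)
Q + (-1306039 - B(-372)) = -224 + (-1306039 - 1*0) = -224 + (-1306039 + 0) = -224 - 1306039 = -1306263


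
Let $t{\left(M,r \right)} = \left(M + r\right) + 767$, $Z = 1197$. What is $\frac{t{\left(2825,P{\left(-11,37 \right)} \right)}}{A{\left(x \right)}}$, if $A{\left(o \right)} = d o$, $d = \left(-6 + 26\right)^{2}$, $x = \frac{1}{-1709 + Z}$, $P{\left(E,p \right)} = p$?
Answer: $- \frac{116128}{25} \approx -4645.1$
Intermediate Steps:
$t{\left(M,r \right)} = 767 + M + r$
$x = - \frac{1}{512}$ ($x = \frac{1}{-1709 + 1197} = \frac{1}{-512} = - \frac{1}{512} \approx -0.0019531$)
$d = 400$ ($d = 20^{2} = 400$)
$A{\left(o \right)} = 400 o$
$\frac{t{\left(2825,P{\left(-11,37 \right)} \right)}}{A{\left(x \right)}} = \frac{767 + 2825 + 37}{400 \left(- \frac{1}{512}\right)} = \frac{3629}{- \frac{25}{32}} = 3629 \left(- \frac{32}{25}\right) = - \frac{116128}{25}$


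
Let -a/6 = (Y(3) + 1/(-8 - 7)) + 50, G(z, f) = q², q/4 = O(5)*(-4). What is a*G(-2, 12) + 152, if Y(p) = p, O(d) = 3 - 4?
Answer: -405768/5 ≈ -81154.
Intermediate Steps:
O(d) = -1
q = 16 (q = 4*(-1*(-4)) = 4*4 = 16)
G(z, f) = 256 (G(z, f) = 16² = 256)
a = -1588/5 (a = -6*((3 + 1/(-8 - 7)) + 50) = -6*((3 + 1/(-15)) + 50) = -6*((3 - 1/15) + 50) = -6*(44/15 + 50) = -6*794/15 = -1588/5 ≈ -317.60)
a*G(-2, 12) + 152 = -1588/5*256 + 152 = -406528/5 + 152 = -405768/5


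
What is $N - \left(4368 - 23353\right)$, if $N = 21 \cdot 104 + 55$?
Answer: $21224$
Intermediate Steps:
$N = 2239$ ($N = 2184 + 55 = 2239$)
$N - \left(4368 - 23353\right) = 2239 - \left(4368 - 23353\right) = 2239 - -18985 = 2239 + 18985 = 21224$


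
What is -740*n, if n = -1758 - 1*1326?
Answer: 2282160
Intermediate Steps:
n = -3084 (n = -1758 - 1326 = -3084)
-740*n = -740*(-3084) = 2282160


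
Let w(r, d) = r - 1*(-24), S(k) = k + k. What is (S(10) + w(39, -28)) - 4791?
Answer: -4708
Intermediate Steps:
S(k) = 2*k
w(r, d) = 24 + r (w(r, d) = r + 24 = 24 + r)
(S(10) + w(39, -28)) - 4791 = (2*10 + (24 + 39)) - 4791 = (20 + 63) - 4791 = 83 - 4791 = -4708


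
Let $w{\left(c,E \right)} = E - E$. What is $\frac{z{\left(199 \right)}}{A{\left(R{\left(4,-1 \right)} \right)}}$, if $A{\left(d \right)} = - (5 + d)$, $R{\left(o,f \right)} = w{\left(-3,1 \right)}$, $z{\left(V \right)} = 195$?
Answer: $-39$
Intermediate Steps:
$w{\left(c,E \right)} = 0$
$R{\left(o,f \right)} = 0$
$A{\left(d \right)} = -5 - d$
$\frac{z{\left(199 \right)}}{A{\left(R{\left(4,-1 \right)} \right)}} = \frac{195}{-5 - 0} = \frac{195}{-5 + 0} = \frac{195}{-5} = 195 \left(- \frac{1}{5}\right) = -39$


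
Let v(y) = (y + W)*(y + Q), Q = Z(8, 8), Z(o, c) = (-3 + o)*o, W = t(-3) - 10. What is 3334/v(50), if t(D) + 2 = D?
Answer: 1667/1575 ≈ 1.0584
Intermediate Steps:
t(D) = -2 + D
W = -15 (W = (-2 - 3) - 10 = -5 - 10 = -15)
Z(o, c) = o*(-3 + o)
Q = 40 (Q = 8*(-3 + 8) = 8*5 = 40)
v(y) = (-15 + y)*(40 + y) (v(y) = (y - 15)*(y + 40) = (-15 + y)*(40 + y))
3334/v(50) = 3334/(-600 + 50² + 25*50) = 3334/(-600 + 2500 + 1250) = 3334/3150 = 3334*(1/3150) = 1667/1575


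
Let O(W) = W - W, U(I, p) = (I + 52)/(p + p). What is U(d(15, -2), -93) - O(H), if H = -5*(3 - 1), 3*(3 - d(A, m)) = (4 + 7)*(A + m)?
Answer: -11/279 ≈ -0.039427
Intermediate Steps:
d(A, m) = 3 - 11*A/3 - 11*m/3 (d(A, m) = 3 - (4 + 7)*(A + m)/3 = 3 - 11*(A + m)/3 = 3 - (11*A + 11*m)/3 = 3 + (-11*A/3 - 11*m/3) = 3 - 11*A/3 - 11*m/3)
U(I, p) = (52 + I)/(2*p) (U(I, p) = (52 + I)/((2*p)) = (52 + I)*(1/(2*p)) = (52 + I)/(2*p))
H = -10 (H = -5*2 = -10)
O(W) = 0
U(d(15, -2), -93) - O(H) = (1/2)*(52 + (3 - 11/3*15 - 11/3*(-2)))/(-93) - 1*0 = (1/2)*(-1/93)*(52 + (3 - 55 + 22/3)) + 0 = (1/2)*(-1/93)*(52 - 134/3) + 0 = (1/2)*(-1/93)*(22/3) + 0 = -11/279 + 0 = -11/279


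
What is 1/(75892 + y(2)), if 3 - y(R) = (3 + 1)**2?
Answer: 1/75879 ≈ 1.3179e-5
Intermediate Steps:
y(R) = -13 (y(R) = 3 - (3 + 1)**2 = 3 - 1*4**2 = 3 - 1*16 = 3 - 16 = -13)
1/(75892 + y(2)) = 1/(75892 - 13) = 1/75879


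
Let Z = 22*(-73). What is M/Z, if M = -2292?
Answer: 1146/803 ≈ 1.4271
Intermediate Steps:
Z = -1606
M/Z = -2292/(-1606) = -2292*(-1/1606) = 1146/803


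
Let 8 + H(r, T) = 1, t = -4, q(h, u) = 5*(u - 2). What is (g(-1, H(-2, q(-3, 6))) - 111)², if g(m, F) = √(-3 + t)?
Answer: (111 - I*√7)² ≈ 12314.0 - 587.36*I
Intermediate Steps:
q(h, u) = -10 + 5*u (q(h, u) = 5*(-2 + u) = -10 + 5*u)
H(r, T) = -7 (H(r, T) = -8 + 1 = -7)
g(m, F) = I*√7 (g(m, F) = √(-3 - 4) = √(-7) = I*√7)
(g(-1, H(-2, q(-3, 6))) - 111)² = (I*√7 - 111)² = (-111 + I*√7)²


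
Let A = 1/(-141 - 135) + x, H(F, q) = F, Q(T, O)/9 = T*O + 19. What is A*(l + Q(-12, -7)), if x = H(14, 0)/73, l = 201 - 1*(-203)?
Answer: 5045821/20148 ≈ 250.44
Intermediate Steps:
Q(T, O) = 171 + 9*O*T (Q(T, O) = 9*(T*O + 19) = 9*(O*T + 19) = 9*(19 + O*T) = 171 + 9*O*T)
l = 404 (l = 201 + 203 = 404)
x = 14/73 ≈ 0.19178
A = 3791/20148 (A = 1/(-141 - 135) + 14/73 = 1/(-276) + 14/73 = -1/276 + 14/73 = 3791/20148 ≈ 0.18816)
A*(l + Q(-12, -7)) = 3791*(404 + (171 + 9*(-7)*(-12)))/20148 = 3791*(404 + (171 + 756))/20148 = 3791*(404 + 927)/20148 = (3791/20148)*1331 = 5045821/20148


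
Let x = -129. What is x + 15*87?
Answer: 1176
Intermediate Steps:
x + 15*87 = -129 + 15*87 = -129 + 1305 = 1176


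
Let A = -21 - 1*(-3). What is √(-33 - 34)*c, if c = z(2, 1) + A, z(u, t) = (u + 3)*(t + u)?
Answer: -3*I*√67 ≈ -24.556*I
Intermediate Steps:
z(u, t) = (3 + u)*(t + u)
A = -18 (A = -21 + 3 = -18)
c = -3 (c = (2² + 3*1 + 3*2 + 1*2) - 18 = (4 + 3 + 6 + 2) - 18 = 15 - 18 = -3)
√(-33 - 34)*c = √(-33 - 34)*(-3) = √(-67)*(-3) = (I*√67)*(-3) = -3*I*√67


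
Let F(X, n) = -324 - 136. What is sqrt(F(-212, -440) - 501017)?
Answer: I*sqrt(501477) ≈ 708.15*I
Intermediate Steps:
F(X, n) = -460
sqrt(F(-212, -440) - 501017) = sqrt(-460 - 501017) = sqrt(-501477) = I*sqrt(501477)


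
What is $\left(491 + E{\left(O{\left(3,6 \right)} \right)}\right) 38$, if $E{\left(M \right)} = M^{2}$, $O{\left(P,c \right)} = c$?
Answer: $20026$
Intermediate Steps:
$\left(491 + E{\left(O{\left(3,6 \right)} \right)}\right) 38 = \left(491 + 6^{2}\right) 38 = \left(491 + 36\right) 38 = 527 \cdot 38 = 20026$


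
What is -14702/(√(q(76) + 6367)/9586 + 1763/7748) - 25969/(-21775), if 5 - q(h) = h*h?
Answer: -20091545481886604460147/310923275742871675 + 4230221142475744*√149/71394552409385 ≈ -63896.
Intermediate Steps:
q(h) = 5 - h² (q(h) = 5 - h*h = 5 - h²)
-14702/(√(q(76) + 6367)/9586 + 1763/7748) - 25969/(-21775) = -14702/(√((5 - 1*76²) + 6367)/9586 + 1763/7748) - 25969/(-21775) = -14702/(√((5 - 1*5776) + 6367)*(1/9586) + 1763*(1/7748)) - 25969*(-1/21775) = -14702/(√((5 - 5776) + 6367)*(1/9586) + 1763/7748) + 25969/21775 = -14702/(√(-5771 + 6367)*(1/9586) + 1763/7748) + 25969/21775 = -14702/(√596*(1/9586) + 1763/7748) + 25969/21775 = -14702/((2*√149)*(1/9586) + 1763/7748) + 25969/21775 = -14702/(√149/4793 + 1763/7748) + 25969/21775 = -14702/(1763/7748 + √149/4793) + 25969/21775 = 25969/21775 - 14702/(1763/7748 + √149/4793)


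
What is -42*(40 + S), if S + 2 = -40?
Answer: 84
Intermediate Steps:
S = -42 (S = -2 - 40 = -42)
-42*(40 + S) = -42*(40 - 42) = -42*(-2) = 84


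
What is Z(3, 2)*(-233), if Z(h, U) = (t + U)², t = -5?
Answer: -2097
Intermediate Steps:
Z(h, U) = (-5 + U)²
Z(3, 2)*(-233) = (-5 + 2)²*(-233) = (-3)²*(-233) = 9*(-233) = -2097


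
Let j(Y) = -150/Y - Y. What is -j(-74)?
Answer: -2813/37 ≈ -76.027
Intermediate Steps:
j(Y) = -Y - 150/Y
-j(-74) = -(-1*(-74) - 150/(-74)) = -(74 - 150*(-1/74)) = -(74 + 75/37) = -1*2813/37 = -2813/37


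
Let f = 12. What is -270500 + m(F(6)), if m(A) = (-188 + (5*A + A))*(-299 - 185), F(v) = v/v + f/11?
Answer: -185580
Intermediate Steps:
F(v) = 23/11 (F(v) = v/v + 12/11 = 1 + 12*(1/11) = 1 + 12/11 = 23/11)
m(A) = 90992 - 2904*A (m(A) = (-188 + 6*A)*(-484) = 90992 - 2904*A)
-270500 + m(F(6)) = -270500 + (90992 - 2904*23/11) = -270500 + (90992 - 6072) = -270500 + 84920 = -185580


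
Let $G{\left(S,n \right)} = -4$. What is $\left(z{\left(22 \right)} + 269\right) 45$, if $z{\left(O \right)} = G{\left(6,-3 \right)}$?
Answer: $11925$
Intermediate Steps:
$z{\left(O \right)} = -4$
$\left(z{\left(22 \right)} + 269\right) 45 = \left(-4 + 269\right) 45 = 265 \cdot 45 = 11925$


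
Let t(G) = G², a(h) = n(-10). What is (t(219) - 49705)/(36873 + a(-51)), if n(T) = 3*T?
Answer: -1744/36843 ≈ -0.047336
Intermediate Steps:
a(h) = -30 (a(h) = 3*(-10) = -30)
(t(219) - 49705)/(36873 + a(-51)) = (219² - 49705)/(36873 - 30) = (47961 - 49705)/36843 = -1744*1/36843 = -1744/36843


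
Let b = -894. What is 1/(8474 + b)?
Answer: 1/7580 ≈ 0.00013193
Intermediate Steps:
1/(8474 + b) = 1/(8474 - 894) = 1/7580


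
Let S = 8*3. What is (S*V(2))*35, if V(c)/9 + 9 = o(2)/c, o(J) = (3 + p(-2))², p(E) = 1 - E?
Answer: 68040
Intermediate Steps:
S = 24
o(J) = 36 (o(J) = (3 + (1 - 1*(-2)))² = (3 + (1 + 2))² = (3 + 3)² = 6² = 36)
V(c) = -81 + 324/c (V(c) = -81 + 9*(36/c) = -81 + 324/c)
(S*V(2))*35 = (24*(-81 + 324/2))*35 = (24*(-81 + 324*(½)))*35 = (24*(-81 + 162))*35 = (24*81)*35 = 1944*35 = 68040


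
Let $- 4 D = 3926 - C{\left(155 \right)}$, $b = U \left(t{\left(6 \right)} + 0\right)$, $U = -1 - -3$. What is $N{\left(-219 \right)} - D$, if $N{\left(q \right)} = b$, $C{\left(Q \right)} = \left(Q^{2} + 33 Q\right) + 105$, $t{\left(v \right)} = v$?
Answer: $- \frac{25271}{4} \approx -6317.8$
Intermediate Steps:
$U = 2$ ($U = -1 + 3 = 2$)
$C{\left(Q \right)} = 105 + Q^{2} + 33 Q$
$b = 12$ ($b = 2 \left(6 + 0\right) = 2 \cdot 6 = 12$)
$N{\left(q \right)} = 12$
$D = \frac{25319}{4}$ ($D = - \frac{3926 - \left(105 + 155^{2} + 33 \cdot 155\right)}{4} = - \frac{3926 - \left(105 + 24025 + 5115\right)}{4} = - \frac{3926 - 29245}{4} = \left(- \frac{1}{4}\right) \left(-25319\right) = \frac{25319}{4} \approx 6329.8$)
$N{\left(-219 \right)} - D = 12 - \frac{25319}{4} = - \frac{25271}{4}$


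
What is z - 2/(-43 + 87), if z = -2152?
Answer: -47345/22 ≈ -2152.0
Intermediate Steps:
z - 2/(-43 + 87) = -2152 - 2/(-43 + 87) = -2152 - 2/44 = -2152 - 1*1/22 = -2152 - 1/22 = -47345/22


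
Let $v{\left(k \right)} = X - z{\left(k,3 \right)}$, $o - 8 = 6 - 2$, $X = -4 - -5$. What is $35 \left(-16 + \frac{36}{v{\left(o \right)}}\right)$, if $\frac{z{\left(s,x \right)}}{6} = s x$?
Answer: $- \frac{24332}{43} \approx -565.86$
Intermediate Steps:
$z{\left(s,x \right)} = 6 s x$
$X = 1$ ($X = -4 + 5 = 1$)
$o = 12$ ($o = 8 + \left(6 - 2\right) = 8 + 4 = 12$)
$v{\left(k \right)} = 1 - 18 k$ ($v{\left(k \right)} = 1 - 6 k 3 = 1 - 18 k$)
$35 \left(-16 + \frac{36}{v{\left(o \right)}}\right) = 35 \left(-16 + \frac{36}{1 - 216}\right) = 35 \left(-16 + \frac{36}{-215}\right) = 35 \left(-16 + 36 \left(- \frac{1}{215}\right)\right) = 35 \left(-16 - \frac{36}{215}\right) = 35 \left(- \frac{3476}{215}\right) = - \frac{24332}{43}$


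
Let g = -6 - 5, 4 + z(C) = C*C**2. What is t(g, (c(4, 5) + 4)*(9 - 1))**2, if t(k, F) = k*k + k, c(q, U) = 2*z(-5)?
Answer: 12100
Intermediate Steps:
z(C) = -4 + C**3 (z(C) = -4 + C*C**2 = -4 + C**3)
c(q, U) = -258 (c(q, U) = 2*(-4 + (-5)**3) = 2*(-4 - 125) = 2*(-129) = -258)
g = -11
t(k, F) = k + k**2 (t(k, F) = k**2 + k = k + k**2)
t(g, (c(4, 5) + 4)*(9 - 1))**2 = (-11*(1 - 11))**2 = (-11*(-10))**2 = 110**2 = 12100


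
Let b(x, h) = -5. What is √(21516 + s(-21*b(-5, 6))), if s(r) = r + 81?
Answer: √21702 ≈ 147.32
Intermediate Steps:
s(r) = 81 + r
√(21516 + s(-21*b(-5, 6))) = √(21516 + (81 - 21*(-5))) = √(21516 + (81 + 105)) = √(21516 + 186) = √21702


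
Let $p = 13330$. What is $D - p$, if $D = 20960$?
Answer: $7630$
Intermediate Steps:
$D - p = 20960 - 13330 = 7630$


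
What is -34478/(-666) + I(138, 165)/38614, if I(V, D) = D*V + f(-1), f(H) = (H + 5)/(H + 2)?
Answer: 336625244/6429231 ≈ 52.359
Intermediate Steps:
f(H) = (5 + H)/(2 + H)
I(V, D) = 4 + D*V (I(V, D) = D*V + (5 - 1)/(2 - 1) = D*V + 4/1 = D*V + 1*4 = D*V + 4 = 4 + D*V)
-34478/(-666) + I(138, 165)/38614 = -34478/(-666) + (4 + 165*138)/38614 = -34478*(-1/666) + (4 + 22770)*(1/38614) = 17239/333 + 22774*(1/38614) = 17239/333 + 11387/19307 = 336625244/6429231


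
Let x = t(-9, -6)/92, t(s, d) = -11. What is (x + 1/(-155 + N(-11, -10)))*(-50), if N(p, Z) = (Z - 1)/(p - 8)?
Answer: 425275/67482 ≈ 6.3020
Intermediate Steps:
N(p, Z) = (-1 + Z)/(-8 + p)
x = -11/92 ≈ -0.11957
(x + 1/(-155 + N(-11, -10)))*(-50) = (-11/92 + 1/(-155 + (-1 - 10)/(-8 - 11)))*(-50) = (-11/92 + 1/(-155 - 11/(-19)))*(-50) = (-11/92 + 1/(-155 - 1/19*(-11)))*(-50) = (-11/92 + 1/(-155 + 11/19))*(-50) = (-11/92 + 1/(-2934/19))*(-50) = (-11/92 - 19/2934)*(-50) = -17011/134964*(-50) = 425275/67482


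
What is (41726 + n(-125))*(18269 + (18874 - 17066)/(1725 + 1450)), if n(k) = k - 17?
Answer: 2412116638672/3175 ≈ 7.5972e+8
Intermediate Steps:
n(k) = -17 + k
(41726 + n(-125))*(18269 + (18874 - 17066)/(1725 + 1450)) = (41726 + (-17 - 125))*(18269 + (18874 - 17066)/(1725 + 1450)) = (41726 - 142)*(18269 + 1808/3175) = 41584*(18269 + 1808*(1/3175)) = 41584*(18269 + 1808/3175) = 41584*(58005883/3175) = 2412116638672/3175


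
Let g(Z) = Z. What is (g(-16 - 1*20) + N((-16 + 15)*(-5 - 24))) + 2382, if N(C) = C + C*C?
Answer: 3216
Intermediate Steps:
N(C) = C + C**2
(g(-16 - 1*20) + N((-16 + 15)*(-5 - 24))) + 2382 = ((-16 - 1*20) + ((-16 + 15)*(-5 - 24))*(1 + (-16 + 15)*(-5 - 24))) + 2382 = ((-16 - 20) + (-1*(-29))*(1 - 1*(-29))) + 2382 = (-36 + 29*(1 + 29)) + 2382 = (-36 + 29*30) + 2382 = (-36 + 870) + 2382 = 834 + 2382 = 3216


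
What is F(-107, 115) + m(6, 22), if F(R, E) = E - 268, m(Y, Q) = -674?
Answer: -827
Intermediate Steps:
F(R, E) = -268 + E
F(-107, 115) + m(6, 22) = (-268 + 115) - 674 = -153 - 674 = -827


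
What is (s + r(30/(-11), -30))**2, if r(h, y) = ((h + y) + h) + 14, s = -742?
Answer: 70526404/121 ≈ 5.8286e+5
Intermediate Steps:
r(h, y) = 14 + y + 2*h (r(h, y) = (y + 2*h) + 14 = 14 + y + 2*h)
(s + r(30/(-11), -30))**2 = (-742 + (14 - 30 + 2*(30/(-11))))**2 = (-742 + (14 - 30 + 2*(30*(-1/11))))**2 = (-742 + (14 - 30 + 2*(-30/11)))**2 = (-742 + (14 - 30 - 60/11))**2 = (-742 - 236/11)**2 = (-8398/11)**2 = 70526404/121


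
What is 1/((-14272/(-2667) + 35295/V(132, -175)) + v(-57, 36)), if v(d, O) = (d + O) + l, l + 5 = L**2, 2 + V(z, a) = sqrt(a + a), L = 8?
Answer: -130980599862/2940662659717747 + 418415695425*I*sqrt(14)/2940662659717747 ≈ -4.4541e-5 + 0.00053239*I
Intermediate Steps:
V(z, a) = -2 + sqrt(2)*sqrt(a) (V(z, a) = -2 + sqrt(a + a) = -2 + sqrt(2*a) = -2 + sqrt(2)*sqrt(a))
l = 59 (l = -5 + 8**2 = -5 + 64 = 59)
v(d, O) = 59 + O + d (v(d, O) = (d + O) + 59 = (O + d) + 59 = 59 + O + d)
1/((-14272/(-2667) + 35295/V(132, -175)) + v(-57, 36)) = 1/((-14272/(-2667) + 35295/(-2 + sqrt(2)*sqrt(-175))) + (59 + 36 - 57)) = 1/((-14272*(-1/2667) + 35295/(-2 + sqrt(2)*(5*I*sqrt(7)))) + 38) = 1/((14272/2667 + 35295/(-2 + 5*I*sqrt(14))) + 38) = 1/(115618/2667 + 35295/(-2 + 5*I*sqrt(14)))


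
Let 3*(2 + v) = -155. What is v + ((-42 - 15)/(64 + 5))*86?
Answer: -8605/69 ≈ -124.71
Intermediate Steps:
v = -161/3 (v = -2 + (⅓)*(-155) = -2 - 155/3 = -161/3 ≈ -53.667)
v + ((-42 - 15)/(64 + 5))*86 = -161/3 + ((-42 - 15)/(64 + 5))*86 = -161/3 - 57/69*86 = -161/3 - 57*1/69*86 = -161/3 - 19/23*86 = -161/3 - 1634/23 = -8605/69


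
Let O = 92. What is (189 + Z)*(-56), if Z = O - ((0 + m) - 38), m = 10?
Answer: -17304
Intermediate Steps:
Z = 120 (Z = 92 - ((0 + 10) - 38) = 92 - (10 - 38) = 92 - 1*(-28) = 92 + 28 = 120)
(189 + Z)*(-56) = (189 + 120)*(-56) = 309*(-56) = -17304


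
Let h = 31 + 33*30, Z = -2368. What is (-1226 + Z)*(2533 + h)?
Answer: -12773076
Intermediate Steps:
h = 1021 (h = 31 + 990 = 1021)
(-1226 + Z)*(2533 + h) = (-1226 - 2368)*(2533 + 1021) = -3594*3554 = -12773076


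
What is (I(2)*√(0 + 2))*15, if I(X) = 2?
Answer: 30*√2 ≈ 42.426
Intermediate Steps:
(I(2)*√(0 + 2))*15 = (2*√(0 + 2))*15 = (2*√2)*15 = 30*√2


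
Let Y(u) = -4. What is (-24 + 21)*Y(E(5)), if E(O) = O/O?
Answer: 12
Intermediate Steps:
E(O) = 1
(-24 + 21)*Y(E(5)) = (-24 + 21)*(-4) = -3*(-4) = 12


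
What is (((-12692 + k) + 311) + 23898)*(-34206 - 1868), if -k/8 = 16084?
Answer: 4226249470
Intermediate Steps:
k = -128672 (k = -8*16084 = -128672)
(((-12692 + k) + 311) + 23898)*(-34206 - 1868) = (((-12692 - 128672) + 311) + 23898)*(-34206 - 1868) = ((-141364 + 311) + 23898)*(-36074) = (-141053 + 23898)*(-36074) = -117155*(-36074) = 4226249470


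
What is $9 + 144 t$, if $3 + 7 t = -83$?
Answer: $- \frac{12321}{7} \approx -1760.1$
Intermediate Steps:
$t = - \frac{86}{7}$ ($t = - \frac{3}{7} + \frac{1}{7} \left(-83\right) = - \frac{3}{7} - \frac{83}{7} = - \frac{86}{7} \approx -12.286$)
$9 + 144 t = 9 + 144 \left(- \frac{86}{7}\right) = 9 - \frac{12384}{7} = - \frac{12321}{7}$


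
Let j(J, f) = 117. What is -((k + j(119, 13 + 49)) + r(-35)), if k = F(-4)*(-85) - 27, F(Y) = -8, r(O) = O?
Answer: -735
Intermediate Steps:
k = 653 (k = -8*(-85) - 27 = 680 - 27 = 653)
-((k + j(119, 13 + 49)) + r(-35)) = -((653 + 117) - 35) = -(770 - 35) = -1*735 = -735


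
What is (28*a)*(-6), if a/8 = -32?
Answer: 43008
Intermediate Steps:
a = -256 (a = 8*(-32) = -256)
(28*a)*(-6) = (28*(-256))*(-6) = -7168*(-6) = 43008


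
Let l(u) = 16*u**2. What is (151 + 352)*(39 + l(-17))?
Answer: 2345489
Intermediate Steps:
(151 + 352)*(39 + l(-17)) = (151 + 352)*(39 + 16*(-17)**2) = 503*(39 + 16*289) = 503*(39 + 4624) = 503*4663 = 2345489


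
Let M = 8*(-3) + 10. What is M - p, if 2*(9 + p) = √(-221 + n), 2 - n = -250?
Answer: -5 - √31/2 ≈ -7.7839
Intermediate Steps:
n = 252 (n = 2 - 1*(-250) = 2 + 250 = 252)
M = -14 (M = -24 + 10 = -14)
p = -9 + √31/2 (p = -9 + √(-221 + 252)/2 = -9 + √31/2 ≈ -6.2161)
M - p = -14 - (-9 + √31/2) = -14 + (9 - √31/2) = -5 - √31/2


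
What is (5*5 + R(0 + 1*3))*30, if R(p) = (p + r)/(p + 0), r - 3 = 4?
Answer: 850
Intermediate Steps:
r = 7 (r = 3 + 4 = 7)
R(p) = (7 + p)/p (R(p) = (p + 7)/(p + 0) = (7 + p)/p)
(5*5 + R(0 + 1*3))*30 = (5*5 + (7 + (0 + 1*3))/(0 + 1*3))*30 = (25 + (7 + (0 + 3))/(0 + 3))*30 = (25 + (7 + 3)/3)*30 = (25 + (⅓)*10)*30 = (25 + 10/3)*30 = (85/3)*30 = 850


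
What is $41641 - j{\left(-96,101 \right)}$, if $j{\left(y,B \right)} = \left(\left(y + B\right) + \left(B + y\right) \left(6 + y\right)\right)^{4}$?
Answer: $-39213858984$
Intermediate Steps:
$j{\left(y,B \right)} = \left(B + y + \left(6 + y\right) \left(B + y\right)\right)^{4}$ ($j{\left(y,B \right)} = \left(\left(B + y\right) + \left(6 + y\right) \left(B + y\right)\right)^{4} = \left(B + y + \left(6 + y\right) \left(B + y\right)\right)^{4}$)
$41641 - j{\left(-96,101 \right)} = 41641 - \left(\left(-96\right)^{2} + 7 \cdot 101 + 7 \left(-96\right) + 101 \left(-96\right)\right)^{4} = 41641 - \left(9216 + 707 - 672 - 9696\right)^{4} = 41641 - \left(-445\right)^{4} = 41641 - 39213900625 = -39213858984$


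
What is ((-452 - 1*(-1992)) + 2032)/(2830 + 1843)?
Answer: 3572/4673 ≈ 0.76439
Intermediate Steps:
((-452 - 1*(-1992)) + 2032)/(2830 + 1843) = ((-452 + 1992) + 2032)/4673 = (1540 + 2032)*(1/4673) = 3572*(1/4673) = 3572/4673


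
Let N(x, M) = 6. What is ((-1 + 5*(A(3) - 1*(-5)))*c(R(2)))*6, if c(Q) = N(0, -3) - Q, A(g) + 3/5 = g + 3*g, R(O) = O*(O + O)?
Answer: -972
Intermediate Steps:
R(O) = 2*O² (R(O) = O*(2*O) = 2*O²)
A(g) = -⅗ + 4*g (A(g) = -⅗ + (g + 3*g) = -⅗ + 4*g)
c(Q) = 6 - Q
((-1 + 5*(A(3) - 1*(-5)))*c(R(2)))*6 = ((-1 + 5*((-⅗ + 4*3) - 1*(-5)))*(6 - 2*2²))*6 = ((-1 + 5*((-⅗ + 12) + 5))*(6 - 2*4))*6 = ((-1 + 5*(57/5 + 5))*(6 - 1*8))*6 = ((-1 + 5*(82/5))*(6 - 8))*6 = ((-1 + 82)*(-2))*6 = (81*(-2))*6 = -162*6 = -972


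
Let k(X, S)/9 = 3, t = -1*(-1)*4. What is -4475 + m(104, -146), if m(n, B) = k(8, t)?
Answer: -4448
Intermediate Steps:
t = 4 (t = 1*4 = 4)
k(X, S) = 27 (k(X, S) = 9*3 = 27)
m(n, B) = 27
-4475 + m(104, -146) = -4475 + 27 = -4448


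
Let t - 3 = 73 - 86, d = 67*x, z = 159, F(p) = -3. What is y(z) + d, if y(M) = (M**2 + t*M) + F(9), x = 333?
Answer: 45999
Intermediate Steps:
d = 22311 (d = 67*333 = 22311)
t = -10 (t = 3 + (73 - 86) = 3 - 13 = -10)
y(M) = -3 + M**2 - 10*M (y(M) = (M**2 - 10*M) - 3 = -3 + M**2 - 10*M)
y(z) + d = (-3 + 159**2 - 10*159) + 22311 = (-3 + 25281 - 1590) + 22311 = 23688 + 22311 = 45999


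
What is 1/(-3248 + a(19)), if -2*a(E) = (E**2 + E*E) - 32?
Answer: -1/3593 ≈ -0.00027832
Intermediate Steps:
a(E) = 16 - E**2 (a(E) = -((E**2 + E*E) - 32)/2 = -((E**2 + E**2) - 32)/2 = -(2*E**2 - 32)/2 = -(-32 + 2*E**2)/2 = 16 - E**2)
1/(-3248 + a(19)) = 1/(-3248 + (16 - 1*19**2)) = 1/(-3248 + (16 - 1*361)) = 1/(-3248 + (16 - 361)) = 1/(-3248 - 345) = 1/(-3593) = -1/3593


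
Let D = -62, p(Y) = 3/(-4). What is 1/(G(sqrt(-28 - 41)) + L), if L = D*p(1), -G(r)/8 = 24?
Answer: -2/291 ≈ -0.0068729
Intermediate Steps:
G(r) = -192 (G(r) = -8*24 = -192)
p(Y) = -3/4 (p(Y) = 3*(-1/4) = -3/4)
L = 93/2 (L = -62*(-3/4) = 93/2 ≈ 46.500)
1/(G(sqrt(-28 - 41)) + L) = 1/(-192 + 93/2) = 1/(-291/2) = -2/291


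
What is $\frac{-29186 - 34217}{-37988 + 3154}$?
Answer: $\frac{63403}{34834} \approx 1.8201$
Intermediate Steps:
$\frac{-29186 - 34217}{-37988 + 3154} = - \frac{63403}{-34834} = \left(-63403\right) \left(- \frac{1}{34834}\right) = \frac{63403}{34834}$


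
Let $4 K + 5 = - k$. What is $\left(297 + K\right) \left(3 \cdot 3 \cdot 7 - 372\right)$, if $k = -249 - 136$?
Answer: $-121128$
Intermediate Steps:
$k = -385$ ($k = -249 - 136 = -385$)
$K = 95$ ($K = - \frac{5}{4} + \frac{\left(-1\right) \left(-385\right)}{4} = - \frac{5}{4} + \frac{1}{4} \cdot 385 = - \frac{5}{4} + \frac{385}{4} = 95$)
$\left(297 + K\right) \left(3 \cdot 3 \cdot 7 - 372\right) = \left(297 + 95\right) \left(3 \cdot 3 \cdot 7 - 372\right) = 392 \left(9 \cdot 7 - 372\right) = 392 \left(63 - 372\right) = 392 \left(-309\right) = -121128$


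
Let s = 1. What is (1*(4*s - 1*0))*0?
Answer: 0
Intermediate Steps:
(1*(4*s - 1*0))*0 = (1*(4*1 - 1*0))*0 = (1*(4 + 0))*0 = (1*4)*0 = 4*0 = 0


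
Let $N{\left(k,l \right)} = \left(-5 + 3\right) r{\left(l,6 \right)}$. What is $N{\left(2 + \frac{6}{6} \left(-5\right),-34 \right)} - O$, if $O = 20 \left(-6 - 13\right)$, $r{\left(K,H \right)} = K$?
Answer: $448$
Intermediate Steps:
$O = -380$ ($O = 20 \left(-19\right) = -380$)
$N{\left(k,l \right)} = - 2 l$ ($N{\left(k,l \right)} = \left(-5 + 3\right) l = - 2 l$)
$N{\left(2 + \frac{6}{6} \left(-5\right),-34 \right)} - O = \left(-2\right) \left(-34\right) - -380 = 68 + 380 = 448$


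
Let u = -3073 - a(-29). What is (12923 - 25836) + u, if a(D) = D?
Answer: -15957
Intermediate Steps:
u = -3044 (u = -3073 - 1*(-29) = -3073 + 29 = -3044)
(12923 - 25836) + u = (12923 - 25836) - 3044 = -12913 - 3044 = -15957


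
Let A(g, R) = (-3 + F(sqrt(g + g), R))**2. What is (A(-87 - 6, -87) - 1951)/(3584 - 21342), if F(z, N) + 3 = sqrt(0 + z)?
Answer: 1951/17758 - (6 - (-186)**(1/4))**2/17758 ≈ 0.1096 + 0.00099661*I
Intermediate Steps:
F(z, N) = -3 + sqrt(z) (F(z, N) = -3 + sqrt(0 + z) = -3 + sqrt(z))
A(g, R) = (-6 + 2**(1/4)*g**(1/4))**2 (A(g, R) = (-3 + (-3 + sqrt(sqrt(g + g))))**2 = (-3 + (-3 + sqrt(sqrt(2*g))))**2 = (-3 + (-3 + sqrt(sqrt(2)*sqrt(g))))**2 = (-3 + (-3 + 2**(1/4)*g**(1/4)))**2 = (-6 + 2**(1/4)*g**(1/4))**2)
(A(-87 - 6, -87) - 1951)/(3584 - 21342) = ((-6 + 2**(1/4)*(-87 - 6)**(1/4))**2 - 1951)/(3584 - 21342) = ((-6 + 2**(1/4)*(-93)**(1/4))**2 - 1951)/(-17758) = ((-6 + (-186)**(1/4))**2 - 1951)*(-1/17758) = (-1951 + (-6 + (-186)**(1/4))**2)*(-1/17758) = 1951/17758 - (-6 + (-186)**(1/4))**2/17758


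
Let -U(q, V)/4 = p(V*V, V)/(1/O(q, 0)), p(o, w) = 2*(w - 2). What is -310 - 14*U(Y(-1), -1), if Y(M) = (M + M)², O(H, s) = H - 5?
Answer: 26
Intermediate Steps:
O(H, s) = -5 + H
Y(M) = 4*M² (Y(M) = (2*M)² = 4*M²)
p(o, w) = -4 + 2*w (p(o, w) = 2*(-2 + w) = -4 + 2*w)
U(q, V) = -4*(-5 + q)*(-4 + 2*V) (U(q, V) = -4*(-4 + 2*V)/(1/(-5 + q)) = -4*(-4 + 2*V)*(-5 + q) = -4*(-5 + q)*(-4 + 2*V))
-310 - 14*U(Y(-1), -1) = -310 - (-112)*(-5 + 4*(-1)²)*(-2 - 1) = -310 - (-112)*(-5 + 4*1)*(-3) = -310 - (-112)*(-5 + 4)*(-3) = -310 - (-112)*(-1)*(-3) = -310 - 14*(-24) = -310 + 336 = 26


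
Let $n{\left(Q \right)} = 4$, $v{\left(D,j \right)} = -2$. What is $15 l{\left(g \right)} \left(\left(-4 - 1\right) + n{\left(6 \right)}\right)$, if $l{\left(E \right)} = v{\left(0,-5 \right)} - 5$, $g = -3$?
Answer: $105$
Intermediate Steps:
$l{\left(E \right)} = -7$ ($l{\left(E \right)} = -2 - 5 = -7$)
$15 l{\left(g \right)} \left(\left(-4 - 1\right) + n{\left(6 \right)}\right) = 15 \left(-7\right) \left(\left(-4 - 1\right) + 4\right) = - 105 \left(-5 + 4\right) = \left(-105\right) \left(-1\right) = 105$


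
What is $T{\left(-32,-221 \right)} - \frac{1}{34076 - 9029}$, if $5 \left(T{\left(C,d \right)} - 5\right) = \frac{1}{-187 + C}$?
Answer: $\frac{45702061}{9142155} \approx 4.999$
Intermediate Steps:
$T{\left(C,d \right)} = 5 + \frac{1}{5 \left(-187 + C\right)}$
$T{\left(-32,-221 \right)} - \frac{1}{34076 - 9029} = \frac{-4674 + 25 \left(-32\right)}{5 \left(-187 - 32\right)} - \frac{1}{34076 - 9029} = \frac{-4674 - 800}{5 \left(-219\right)} - \frac{1}{25047} = \frac{1}{5} \left(- \frac{1}{219}\right) \left(-5474\right) - \frac{1}{25047} = \frac{5474}{1095} - \frac{1}{25047} = \frac{45702061}{9142155}$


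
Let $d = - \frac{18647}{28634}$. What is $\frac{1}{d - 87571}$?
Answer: $- \frac{28634}{2507526661} \approx -1.1419 \cdot 10^{-5}$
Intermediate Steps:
$d = - \frac{18647}{28634}$ ($d = \left(-18647\right) \frac{1}{28634} = - \frac{18647}{28634} \approx -0.65122$)
$\frac{1}{d - 87571} = \frac{1}{- \frac{18647}{28634} - 87571} = \frac{1}{- \frac{2507526661}{28634}} = - \frac{28634}{2507526661}$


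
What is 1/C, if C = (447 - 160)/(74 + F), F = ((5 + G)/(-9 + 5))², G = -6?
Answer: 1185/4592 ≈ 0.25806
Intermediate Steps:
F = 1/16 (F = ((5 - 6)/(-9 + 5))² = (-1/(-4))² = (-1*(-¼))² = (¼)² = 1/16 ≈ 0.062500)
C = 4592/1185 (C = (447 - 160)/(74 + 1/16) = 287/(1185/16) = 287*(16/1185) = 4592/1185 ≈ 3.8751)
1/C = 1/(4592/1185) = 1185/4592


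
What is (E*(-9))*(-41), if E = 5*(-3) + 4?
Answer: -4059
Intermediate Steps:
E = -11 (E = -15 + 4 = -11)
(E*(-9))*(-41) = -11*(-9)*(-41) = 99*(-41) = -4059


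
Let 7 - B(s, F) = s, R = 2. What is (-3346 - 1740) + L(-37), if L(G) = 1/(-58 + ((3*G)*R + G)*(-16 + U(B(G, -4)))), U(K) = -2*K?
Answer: -136701507/26878 ≈ -5086.0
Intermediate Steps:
B(s, F) = 7 - s
L(G) = 1/(-58 + 7*G*(-30 + 2*G)) (L(G) = 1/(-58 + ((3*G)*2 + G)*(-16 - 2*(7 - G))) = 1/(-58 + (6*G + G)*(-16 + (-14 + 2*G))) = 1/(-58 + (7*G)*(-30 + 2*G)) = 1/(-58 + 7*G*(-30 + 2*G)))
(-3346 - 1740) + L(-37) = (-3346 - 1740) + 1/(2*(-29 - 105*(-37) + 7*(-37)²)) = -5086 + 1/(2*(-29 + 3885 + 7*1369)) = -5086 + 1/(2*(-29 + 3885 + 9583)) = -5086 + (½)/13439 = -5086 + (½)*(1/13439) = -5086 + 1/26878 = -136701507/26878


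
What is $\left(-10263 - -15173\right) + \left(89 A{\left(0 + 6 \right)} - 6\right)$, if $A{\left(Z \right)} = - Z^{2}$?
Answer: $1700$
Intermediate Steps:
$\left(-10263 - -15173\right) + \left(89 A{\left(0 + 6 \right)} - 6\right) = \left(-10263 - -15173\right) + \left(89 \left(- \left(0 + 6\right)^{2}\right) - 6\right) = \left(-10263 + 15173\right) + \left(89 \left(- 6^{2}\right) - 6\right) = 4910 + \left(89 \left(\left(-1\right) 36\right) - 6\right) = 4910 + \left(89 \left(-36\right) - 6\right) = 4910 - 3210 = 1700$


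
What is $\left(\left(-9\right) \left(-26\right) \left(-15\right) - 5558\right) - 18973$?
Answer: $-28041$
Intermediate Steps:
$\left(\left(-9\right) \left(-26\right) \left(-15\right) - 5558\right) - 18973 = \left(234 \left(-15\right) - 5558\right) - 18973 = \left(-3510 - 5558\right) - 18973 = -9068 - 18973 = -28041$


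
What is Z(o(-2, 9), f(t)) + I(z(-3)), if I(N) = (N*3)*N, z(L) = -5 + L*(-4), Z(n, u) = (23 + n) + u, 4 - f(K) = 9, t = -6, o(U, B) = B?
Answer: 174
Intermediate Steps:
f(K) = -5 (f(K) = 4 - 1*9 = 4 - 9 = -5)
Z(n, u) = 23 + n + u
z(L) = -5 - 4*L
I(N) = 3*N² (I(N) = (3*N)*N = 3*N²)
Z(o(-2, 9), f(t)) + I(z(-3)) = (23 + 9 - 5) + 3*(-5 - 4*(-3))² = 27 + 3*(-5 + 12)² = 27 + 3*7² = 27 + 3*49 = 27 + 147 = 174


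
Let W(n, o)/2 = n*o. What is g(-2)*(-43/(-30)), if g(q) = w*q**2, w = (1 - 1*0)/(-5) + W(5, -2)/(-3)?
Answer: 8342/225 ≈ 37.076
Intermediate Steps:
W(n, o) = 2*n*o (W(n, o) = 2*(n*o) = 2*n*o)
w = 97/15 (w = (1 - 1*0)/(-5) + (2*5*(-2))/(-3) = (1 + 0)*(-1/5) - 20*(-1/3) = 1*(-1/5) + 20/3 = -1/5 + 20/3 = 97/15 ≈ 6.4667)
g(q) = 97*q**2/15
g(-2)*(-43/(-30)) = ((97/15)*(-2)**2)*(-43/(-30)) = ((97/15)*4)*(-43*(-1/30)) = (388/15)*(43/30) = 8342/225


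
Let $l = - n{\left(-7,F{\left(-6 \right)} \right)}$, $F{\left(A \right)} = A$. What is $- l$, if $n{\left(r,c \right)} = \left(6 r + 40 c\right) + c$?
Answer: $-288$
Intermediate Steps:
$n{\left(r,c \right)} = 6 r + 41 c$
$l = 288$ ($l = - (6 \left(-7\right) + 41 \left(-6\right)) = - (-42 - 246) = \left(-1\right) \left(-288\right) = 288$)
$- l = \left(-1\right) 288 = -288$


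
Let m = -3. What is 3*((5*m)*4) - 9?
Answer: -189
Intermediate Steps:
3*((5*m)*4) - 9 = 3*((5*(-3))*4) - 9 = 3*(-15*4) - 9 = 3*(-60) - 9 = -180 - 9 = -189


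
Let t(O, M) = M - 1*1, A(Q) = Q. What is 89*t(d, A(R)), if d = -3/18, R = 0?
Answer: -89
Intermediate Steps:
d = -⅙ (d = -3*1/18 = -⅙ ≈ -0.16667)
t(O, M) = -1 + M (t(O, M) = M - 1 = -1 + M)
89*t(d, A(R)) = 89*(-1 + 0) = 89*(-1) = -89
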